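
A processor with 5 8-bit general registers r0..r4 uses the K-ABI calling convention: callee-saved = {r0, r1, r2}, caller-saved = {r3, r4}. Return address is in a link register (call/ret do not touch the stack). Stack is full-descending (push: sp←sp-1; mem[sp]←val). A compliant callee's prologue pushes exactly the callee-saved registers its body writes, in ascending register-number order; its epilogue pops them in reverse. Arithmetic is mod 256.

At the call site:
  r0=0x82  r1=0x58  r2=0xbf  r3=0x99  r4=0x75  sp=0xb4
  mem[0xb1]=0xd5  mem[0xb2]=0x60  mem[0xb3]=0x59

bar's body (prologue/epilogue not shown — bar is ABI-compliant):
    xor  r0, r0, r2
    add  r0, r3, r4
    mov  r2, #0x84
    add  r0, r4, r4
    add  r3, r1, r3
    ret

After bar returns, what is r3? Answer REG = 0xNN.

prologue: push r0 -> mem[0xb3]=0x82, sp=0xb3
prologue: push r2 -> mem[0xb2]=0xbf, sp=0xb2
body[0] xor  r0, r0, r2 -> r0=0x3d
body[1] add  r0, r3, r4 -> r0=0x0e
body[2] mov  r2, #0x84 -> r2=0x84
body[3] add  r0, r4, r4 -> r0=0xea
body[4] add  r3, r1, r3 -> r3=0xf1
epilogue: pop r2=0xbf, sp=0xb3
epilogue: pop r0=0x82, sp=0xb4
r3 is caller-saved -> body value

REG = 0xf1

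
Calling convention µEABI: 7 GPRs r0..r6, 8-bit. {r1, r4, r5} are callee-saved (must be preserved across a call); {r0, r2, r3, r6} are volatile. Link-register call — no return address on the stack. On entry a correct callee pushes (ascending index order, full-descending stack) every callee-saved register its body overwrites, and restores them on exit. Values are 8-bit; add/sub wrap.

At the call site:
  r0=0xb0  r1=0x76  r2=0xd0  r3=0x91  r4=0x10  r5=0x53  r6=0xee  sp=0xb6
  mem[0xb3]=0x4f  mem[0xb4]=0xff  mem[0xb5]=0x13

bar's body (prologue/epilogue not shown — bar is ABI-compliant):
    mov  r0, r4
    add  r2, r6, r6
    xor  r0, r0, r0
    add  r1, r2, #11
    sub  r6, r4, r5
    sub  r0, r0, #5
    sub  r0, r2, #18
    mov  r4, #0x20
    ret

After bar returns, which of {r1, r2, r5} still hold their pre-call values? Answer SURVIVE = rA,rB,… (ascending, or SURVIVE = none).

SURVIVE = r1,r5

prologue: push r1 → mem[0xb5]=0x76, sp=0xb5
prologue: push r4 → mem[0xb4]=0x10, sp=0xb4
body[0] mov  r0, r4 → r0=0x10
body[1] add  r2, r6, r6 → r2=0xdc
body[2] xor  r0, r0, r0 → r0=0x00
body[3] add  r1, r2, #11 → r1=0xe7
body[4] sub  r6, r4, r5 → r6=0xbd
body[5] sub  r0, r0, #5 → r0=0xfb
body[6] sub  r0, r2, #18 → r0=0xca
body[7] mov  r4, #0x20 → r4=0x20
epilogue: pop r4=0x10, sp=0xb5
epilogue: pop r1=0x76, sp=0xb6
r1: callee-saved, written=True
r2: caller-saved, written=True
r5: callee-saved, written=False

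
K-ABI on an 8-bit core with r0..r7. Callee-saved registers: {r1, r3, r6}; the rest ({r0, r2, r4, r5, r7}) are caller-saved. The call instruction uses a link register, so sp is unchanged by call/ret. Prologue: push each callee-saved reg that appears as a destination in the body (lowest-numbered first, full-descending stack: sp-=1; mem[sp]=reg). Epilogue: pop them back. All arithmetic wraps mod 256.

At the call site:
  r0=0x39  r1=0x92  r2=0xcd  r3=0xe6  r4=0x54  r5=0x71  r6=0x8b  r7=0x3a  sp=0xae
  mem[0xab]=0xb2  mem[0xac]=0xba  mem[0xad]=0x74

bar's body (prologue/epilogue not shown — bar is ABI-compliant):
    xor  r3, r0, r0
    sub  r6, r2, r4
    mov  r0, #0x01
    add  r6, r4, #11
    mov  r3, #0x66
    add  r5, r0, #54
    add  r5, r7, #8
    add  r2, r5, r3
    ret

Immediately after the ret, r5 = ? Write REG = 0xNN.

prologue: push r3 → mem[0xad]=0xe6, sp=0xad
prologue: push r6 → mem[0xac]=0x8b, sp=0xac
body[0] xor  r3, r0, r0 → r3=0x00
body[1] sub  r6, r2, r4 → r6=0x79
body[2] mov  r0, #0x01 → r0=0x01
body[3] add  r6, r4, #11 → r6=0x5f
body[4] mov  r3, #0x66 → r3=0x66
body[5] add  r5, r0, #54 → r5=0x37
body[6] add  r5, r7, #8 → r5=0x42
body[7] add  r2, r5, r3 → r2=0xa8
epilogue: pop r6=0x8b, sp=0xad
epilogue: pop r3=0xe6, sp=0xae
r5 is caller-saved → body value

REG = 0x42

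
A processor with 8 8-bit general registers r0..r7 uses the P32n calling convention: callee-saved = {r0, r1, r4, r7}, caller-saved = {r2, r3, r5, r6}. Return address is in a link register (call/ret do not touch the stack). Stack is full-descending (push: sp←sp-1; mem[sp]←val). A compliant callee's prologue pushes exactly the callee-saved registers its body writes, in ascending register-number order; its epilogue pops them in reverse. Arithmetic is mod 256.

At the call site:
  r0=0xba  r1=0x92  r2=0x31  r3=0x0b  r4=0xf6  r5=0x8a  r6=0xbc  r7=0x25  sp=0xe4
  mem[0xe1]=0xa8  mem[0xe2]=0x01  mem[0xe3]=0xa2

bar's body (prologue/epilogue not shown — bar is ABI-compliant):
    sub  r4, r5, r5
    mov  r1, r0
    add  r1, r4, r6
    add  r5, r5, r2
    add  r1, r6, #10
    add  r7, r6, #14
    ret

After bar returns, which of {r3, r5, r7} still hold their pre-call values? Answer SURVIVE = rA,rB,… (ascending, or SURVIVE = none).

prologue: push r1 → mem[0xe3]=0x92, sp=0xe3
prologue: push r4 → mem[0xe2]=0xf6, sp=0xe2
prologue: push r7 → mem[0xe1]=0x25, sp=0xe1
body[0] sub  r4, r5, r5 → r4=0x00
body[1] mov  r1, r0 → r1=0xba
body[2] add  r1, r4, r6 → r1=0xbc
body[3] add  r5, r5, r2 → r5=0xbb
body[4] add  r1, r6, #10 → r1=0xc6
body[5] add  r7, r6, #14 → r7=0xca
epilogue: pop r7=0x25, sp=0xe2
epilogue: pop r4=0xf6, sp=0xe3
epilogue: pop r1=0x92, sp=0xe4
r3: caller-saved, written=False
r5: caller-saved, written=True
r7: callee-saved, written=True

SURVIVE = r3,r7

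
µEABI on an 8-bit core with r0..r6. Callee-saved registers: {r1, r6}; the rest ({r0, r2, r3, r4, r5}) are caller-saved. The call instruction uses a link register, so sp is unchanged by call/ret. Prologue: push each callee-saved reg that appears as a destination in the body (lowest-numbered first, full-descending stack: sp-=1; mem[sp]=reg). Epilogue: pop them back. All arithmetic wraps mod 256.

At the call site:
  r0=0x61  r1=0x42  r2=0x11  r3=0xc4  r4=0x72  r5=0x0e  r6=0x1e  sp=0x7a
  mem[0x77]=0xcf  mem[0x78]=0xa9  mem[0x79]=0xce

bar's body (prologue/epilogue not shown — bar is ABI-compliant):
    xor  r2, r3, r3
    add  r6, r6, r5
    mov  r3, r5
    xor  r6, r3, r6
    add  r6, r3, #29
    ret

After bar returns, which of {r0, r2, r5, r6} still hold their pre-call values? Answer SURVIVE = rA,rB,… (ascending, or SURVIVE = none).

prologue: push r6 -> mem[0x79]=0x1e, sp=0x79
body[0] xor  r2, r3, r3 -> r2=0x00
body[1] add  r6, r6, r5 -> r6=0x2c
body[2] mov  r3, r5 -> r3=0x0e
body[3] xor  r6, r3, r6 -> r6=0x22
body[4] add  r6, r3, #29 -> r6=0x2b
epilogue: pop r6=0x1e, sp=0x7a
r0: caller-saved, written=False
r2: caller-saved, written=True
r5: caller-saved, written=False
r6: callee-saved, written=True

SURVIVE = r0,r5,r6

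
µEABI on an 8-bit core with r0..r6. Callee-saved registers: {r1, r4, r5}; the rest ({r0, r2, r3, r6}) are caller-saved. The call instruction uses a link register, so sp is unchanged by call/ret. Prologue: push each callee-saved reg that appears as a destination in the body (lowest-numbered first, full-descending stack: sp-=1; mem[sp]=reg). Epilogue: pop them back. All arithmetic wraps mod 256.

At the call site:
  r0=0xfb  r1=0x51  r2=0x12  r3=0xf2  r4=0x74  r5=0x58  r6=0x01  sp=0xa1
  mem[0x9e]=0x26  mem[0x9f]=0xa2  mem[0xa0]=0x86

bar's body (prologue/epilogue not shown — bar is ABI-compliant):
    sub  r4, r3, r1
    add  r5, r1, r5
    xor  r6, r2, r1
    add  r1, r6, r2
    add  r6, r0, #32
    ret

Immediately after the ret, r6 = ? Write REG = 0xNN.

REG = 0x1b

prologue: push r1 → mem[0xa0]=0x51, sp=0xa0
prologue: push r4 → mem[0x9f]=0x74, sp=0x9f
prologue: push r5 → mem[0x9e]=0x58, sp=0x9e
body[0] sub  r4, r3, r1 → r4=0xa1
body[1] add  r5, r1, r5 → r5=0xa9
body[2] xor  r6, r2, r1 → r6=0x43
body[3] add  r1, r6, r2 → r1=0x55
body[4] add  r6, r0, #32 → r6=0x1b
epilogue: pop r5=0x58, sp=0x9f
epilogue: pop r4=0x74, sp=0xa0
epilogue: pop r1=0x51, sp=0xa1
r6 is caller-saved → body value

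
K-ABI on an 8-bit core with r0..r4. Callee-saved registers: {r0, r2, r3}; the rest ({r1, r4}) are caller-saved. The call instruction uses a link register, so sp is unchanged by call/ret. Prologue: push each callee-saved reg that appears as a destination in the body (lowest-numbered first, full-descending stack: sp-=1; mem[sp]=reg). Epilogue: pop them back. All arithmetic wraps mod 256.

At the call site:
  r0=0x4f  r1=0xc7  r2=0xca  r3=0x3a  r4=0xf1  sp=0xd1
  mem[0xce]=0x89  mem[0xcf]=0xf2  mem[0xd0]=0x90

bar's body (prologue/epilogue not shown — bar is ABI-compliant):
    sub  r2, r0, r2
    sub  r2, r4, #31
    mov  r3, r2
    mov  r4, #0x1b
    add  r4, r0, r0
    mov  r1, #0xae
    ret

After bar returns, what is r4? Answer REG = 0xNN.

prologue: push r2 -> mem[0xd0]=0xca, sp=0xd0
prologue: push r3 -> mem[0xcf]=0x3a, sp=0xcf
body[0] sub  r2, r0, r2 -> r2=0x85
body[1] sub  r2, r4, #31 -> r2=0xd2
body[2] mov  r3, r2 -> r3=0xd2
body[3] mov  r4, #0x1b -> r4=0x1b
body[4] add  r4, r0, r0 -> r4=0x9e
body[5] mov  r1, #0xae -> r1=0xae
epilogue: pop r3=0x3a, sp=0xd0
epilogue: pop r2=0xca, sp=0xd1
r4 is caller-saved -> body value

REG = 0x9e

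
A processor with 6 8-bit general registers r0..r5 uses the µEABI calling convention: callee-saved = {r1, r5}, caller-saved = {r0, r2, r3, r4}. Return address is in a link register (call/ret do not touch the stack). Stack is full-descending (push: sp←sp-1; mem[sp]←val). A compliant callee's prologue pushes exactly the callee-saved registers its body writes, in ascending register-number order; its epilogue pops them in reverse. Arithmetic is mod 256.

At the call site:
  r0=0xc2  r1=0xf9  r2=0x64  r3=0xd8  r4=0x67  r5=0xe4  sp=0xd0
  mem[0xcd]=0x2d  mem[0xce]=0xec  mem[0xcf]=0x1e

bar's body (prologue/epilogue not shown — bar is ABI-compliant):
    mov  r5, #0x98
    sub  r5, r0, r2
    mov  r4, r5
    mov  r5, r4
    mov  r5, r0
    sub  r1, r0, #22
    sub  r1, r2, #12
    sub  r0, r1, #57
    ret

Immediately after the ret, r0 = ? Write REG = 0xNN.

prologue: push r1 → mem[0xcf]=0xf9, sp=0xcf
prologue: push r5 → mem[0xce]=0xe4, sp=0xce
body[0] mov  r5, #0x98 → r5=0x98
body[1] sub  r5, r0, r2 → r5=0x5e
body[2] mov  r4, r5 → r4=0x5e
body[3] mov  r5, r4 → r5=0x5e
body[4] mov  r5, r0 → r5=0xc2
body[5] sub  r1, r0, #22 → r1=0xac
body[6] sub  r1, r2, #12 → r1=0x58
body[7] sub  r0, r1, #57 → r0=0x1f
epilogue: pop r5=0xe4, sp=0xcf
epilogue: pop r1=0xf9, sp=0xd0
r0 is caller-saved → body value

REG = 0x1f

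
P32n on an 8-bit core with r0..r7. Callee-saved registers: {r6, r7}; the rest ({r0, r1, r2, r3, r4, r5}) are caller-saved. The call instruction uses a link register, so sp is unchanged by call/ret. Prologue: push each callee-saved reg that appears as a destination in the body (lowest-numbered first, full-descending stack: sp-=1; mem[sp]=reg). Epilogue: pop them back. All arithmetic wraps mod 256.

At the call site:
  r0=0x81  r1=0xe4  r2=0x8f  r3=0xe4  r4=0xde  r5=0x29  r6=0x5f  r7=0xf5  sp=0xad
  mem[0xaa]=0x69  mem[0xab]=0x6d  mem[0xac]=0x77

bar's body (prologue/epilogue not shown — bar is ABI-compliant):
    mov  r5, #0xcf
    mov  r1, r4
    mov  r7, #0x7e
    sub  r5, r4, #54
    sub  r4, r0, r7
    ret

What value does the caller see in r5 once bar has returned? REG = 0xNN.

REG = 0xa8

prologue: push r7 -> mem[0xac]=0xf5, sp=0xac
body[0] mov  r5, #0xcf -> r5=0xcf
body[1] mov  r1, r4 -> r1=0xde
body[2] mov  r7, #0x7e -> r7=0x7e
body[3] sub  r5, r4, #54 -> r5=0xa8
body[4] sub  r4, r0, r7 -> r4=0x03
epilogue: pop r7=0xf5, sp=0xad
r5 is caller-saved -> body value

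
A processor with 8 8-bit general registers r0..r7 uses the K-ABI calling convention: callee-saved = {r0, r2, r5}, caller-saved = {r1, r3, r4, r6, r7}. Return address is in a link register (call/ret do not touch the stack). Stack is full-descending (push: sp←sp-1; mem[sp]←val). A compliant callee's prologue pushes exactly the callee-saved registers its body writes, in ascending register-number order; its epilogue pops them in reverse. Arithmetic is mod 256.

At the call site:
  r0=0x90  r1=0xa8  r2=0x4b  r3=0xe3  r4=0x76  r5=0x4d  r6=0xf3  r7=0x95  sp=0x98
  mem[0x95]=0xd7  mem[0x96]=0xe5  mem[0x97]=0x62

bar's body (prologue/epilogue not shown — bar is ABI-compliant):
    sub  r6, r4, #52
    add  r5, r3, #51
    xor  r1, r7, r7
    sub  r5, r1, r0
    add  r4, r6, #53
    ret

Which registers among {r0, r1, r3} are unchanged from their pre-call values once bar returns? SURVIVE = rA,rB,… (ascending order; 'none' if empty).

SURVIVE = r0,r3

prologue: push r5 -> mem[0x97]=0x4d, sp=0x97
body[0] sub  r6, r4, #52 -> r6=0x42
body[1] add  r5, r3, #51 -> r5=0x16
body[2] xor  r1, r7, r7 -> r1=0x00
body[3] sub  r5, r1, r0 -> r5=0x70
body[4] add  r4, r6, #53 -> r4=0x77
epilogue: pop r5=0x4d, sp=0x98
r0: callee-saved, written=False
r1: caller-saved, written=True
r3: caller-saved, written=False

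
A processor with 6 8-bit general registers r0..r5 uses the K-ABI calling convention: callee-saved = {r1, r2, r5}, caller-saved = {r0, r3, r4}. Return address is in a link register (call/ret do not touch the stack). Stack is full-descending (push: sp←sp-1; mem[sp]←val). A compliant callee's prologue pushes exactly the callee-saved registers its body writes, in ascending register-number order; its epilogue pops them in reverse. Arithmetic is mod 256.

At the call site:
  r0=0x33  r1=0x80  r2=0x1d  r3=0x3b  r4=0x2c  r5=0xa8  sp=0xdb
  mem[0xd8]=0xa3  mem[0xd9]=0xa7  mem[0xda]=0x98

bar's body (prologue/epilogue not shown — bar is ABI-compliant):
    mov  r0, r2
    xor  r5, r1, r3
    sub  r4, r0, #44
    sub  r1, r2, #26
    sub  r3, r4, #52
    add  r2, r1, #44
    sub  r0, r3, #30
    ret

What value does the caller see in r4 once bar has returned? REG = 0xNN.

REG = 0xf1

prologue: push r1 → mem[0xda]=0x80, sp=0xda
prologue: push r2 → mem[0xd9]=0x1d, sp=0xd9
prologue: push r5 → mem[0xd8]=0xa8, sp=0xd8
body[0] mov  r0, r2 → r0=0x1d
body[1] xor  r5, r1, r3 → r5=0xbb
body[2] sub  r4, r0, #44 → r4=0xf1
body[3] sub  r1, r2, #26 → r1=0x03
body[4] sub  r3, r4, #52 → r3=0xbd
body[5] add  r2, r1, #44 → r2=0x2f
body[6] sub  r0, r3, #30 → r0=0x9f
epilogue: pop r5=0xa8, sp=0xd9
epilogue: pop r2=0x1d, sp=0xda
epilogue: pop r1=0x80, sp=0xdb
r4 is caller-saved → body value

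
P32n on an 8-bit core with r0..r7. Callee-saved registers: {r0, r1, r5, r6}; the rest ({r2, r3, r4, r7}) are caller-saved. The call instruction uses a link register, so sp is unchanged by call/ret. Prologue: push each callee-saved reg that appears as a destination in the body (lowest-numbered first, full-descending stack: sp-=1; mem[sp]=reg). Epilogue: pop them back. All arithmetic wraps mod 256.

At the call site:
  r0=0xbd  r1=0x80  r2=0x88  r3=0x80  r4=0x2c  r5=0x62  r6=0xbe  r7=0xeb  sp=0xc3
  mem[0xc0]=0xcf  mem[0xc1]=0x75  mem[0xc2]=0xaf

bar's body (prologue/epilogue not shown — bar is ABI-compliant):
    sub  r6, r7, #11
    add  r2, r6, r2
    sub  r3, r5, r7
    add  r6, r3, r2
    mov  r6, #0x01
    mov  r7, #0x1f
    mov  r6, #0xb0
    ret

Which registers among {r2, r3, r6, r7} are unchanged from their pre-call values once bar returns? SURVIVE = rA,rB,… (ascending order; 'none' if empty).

SURVIVE = r6

prologue: push r6 → mem[0xc2]=0xbe, sp=0xc2
body[0] sub  r6, r7, #11 → r6=0xe0
body[1] add  r2, r6, r2 → r2=0x68
body[2] sub  r3, r5, r7 → r3=0x77
body[3] add  r6, r3, r2 → r6=0xdf
body[4] mov  r6, #0x01 → r6=0x01
body[5] mov  r7, #0x1f → r7=0x1f
body[6] mov  r6, #0xb0 → r6=0xb0
epilogue: pop r6=0xbe, sp=0xc3
r2: caller-saved, written=True
r3: caller-saved, written=True
r6: callee-saved, written=True
r7: caller-saved, written=True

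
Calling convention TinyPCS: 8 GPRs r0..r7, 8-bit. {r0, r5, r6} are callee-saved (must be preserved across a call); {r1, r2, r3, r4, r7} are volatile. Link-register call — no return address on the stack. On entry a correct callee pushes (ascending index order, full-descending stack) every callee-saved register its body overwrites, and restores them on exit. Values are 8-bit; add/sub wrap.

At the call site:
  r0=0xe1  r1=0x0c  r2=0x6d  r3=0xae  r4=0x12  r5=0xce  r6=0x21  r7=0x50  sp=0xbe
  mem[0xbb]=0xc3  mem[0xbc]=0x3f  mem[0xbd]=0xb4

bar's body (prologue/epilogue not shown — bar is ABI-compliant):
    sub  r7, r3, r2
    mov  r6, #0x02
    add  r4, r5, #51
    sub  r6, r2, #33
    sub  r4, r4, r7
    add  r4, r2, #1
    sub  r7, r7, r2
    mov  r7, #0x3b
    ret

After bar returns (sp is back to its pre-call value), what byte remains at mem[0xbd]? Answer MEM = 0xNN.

prologue: push r6 → mem[0xbd]=0x21, sp=0xbd
body[0] sub  r7, r3, r2 → r7=0x41
body[1] mov  r6, #0x02 → r6=0x02
body[2] add  r4, r5, #51 → r4=0x01
body[3] sub  r6, r2, #33 → r6=0x4c
body[4] sub  r4, r4, r7 → r4=0xc0
body[5] add  r4, r2, #1 → r4=0x6e
body[6] sub  r7, r7, r2 → r7=0xd4
body[7] mov  r7, #0x3b → r7=0x3b
epilogue: pop r6=0x21, sp=0xbe
prologue pushed ['r6'] at ['0xbd']

MEM = 0x21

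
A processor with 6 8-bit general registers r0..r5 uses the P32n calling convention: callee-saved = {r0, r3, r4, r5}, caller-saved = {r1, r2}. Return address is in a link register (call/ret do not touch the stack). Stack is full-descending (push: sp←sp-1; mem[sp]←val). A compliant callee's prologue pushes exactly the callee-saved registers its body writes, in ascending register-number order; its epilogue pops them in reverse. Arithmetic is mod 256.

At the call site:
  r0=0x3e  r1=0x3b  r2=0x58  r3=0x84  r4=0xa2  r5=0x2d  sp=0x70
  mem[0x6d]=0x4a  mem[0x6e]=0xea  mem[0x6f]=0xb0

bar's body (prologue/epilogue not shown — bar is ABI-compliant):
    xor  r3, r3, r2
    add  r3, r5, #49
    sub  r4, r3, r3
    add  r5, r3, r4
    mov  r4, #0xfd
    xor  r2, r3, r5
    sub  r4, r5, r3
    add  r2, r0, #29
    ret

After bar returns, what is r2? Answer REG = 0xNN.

REG = 0x5b

prologue: push r3 -> mem[0x6f]=0x84, sp=0x6f
prologue: push r4 -> mem[0x6e]=0xa2, sp=0x6e
prologue: push r5 -> mem[0x6d]=0x2d, sp=0x6d
body[0] xor  r3, r3, r2 -> r3=0xdc
body[1] add  r3, r5, #49 -> r3=0x5e
body[2] sub  r4, r3, r3 -> r4=0x00
body[3] add  r5, r3, r4 -> r5=0x5e
body[4] mov  r4, #0xfd -> r4=0xfd
body[5] xor  r2, r3, r5 -> r2=0x00
body[6] sub  r4, r5, r3 -> r4=0x00
body[7] add  r2, r0, #29 -> r2=0x5b
epilogue: pop r5=0x2d, sp=0x6e
epilogue: pop r4=0xa2, sp=0x6f
epilogue: pop r3=0x84, sp=0x70
r2 is caller-saved -> body value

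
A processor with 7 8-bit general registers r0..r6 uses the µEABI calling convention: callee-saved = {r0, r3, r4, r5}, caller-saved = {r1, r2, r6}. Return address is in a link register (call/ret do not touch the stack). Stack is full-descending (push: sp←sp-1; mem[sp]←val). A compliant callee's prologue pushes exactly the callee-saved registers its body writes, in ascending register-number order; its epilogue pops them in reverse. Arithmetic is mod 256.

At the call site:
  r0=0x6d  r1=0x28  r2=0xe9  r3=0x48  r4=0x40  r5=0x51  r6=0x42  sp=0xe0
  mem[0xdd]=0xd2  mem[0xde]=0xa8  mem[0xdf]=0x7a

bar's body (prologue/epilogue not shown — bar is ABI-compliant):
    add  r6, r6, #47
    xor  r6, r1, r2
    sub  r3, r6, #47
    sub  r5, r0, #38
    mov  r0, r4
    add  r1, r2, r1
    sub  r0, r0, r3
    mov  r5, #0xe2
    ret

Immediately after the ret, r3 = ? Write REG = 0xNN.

prologue: push r0 → mem[0xdf]=0x6d, sp=0xdf
prologue: push r3 → mem[0xde]=0x48, sp=0xde
prologue: push r5 → mem[0xdd]=0x51, sp=0xdd
body[0] add  r6, r6, #47 → r6=0x71
body[1] xor  r6, r1, r2 → r6=0xc1
body[2] sub  r3, r6, #47 → r3=0x92
body[3] sub  r5, r0, #38 → r5=0x47
body[4] mov  r0, r4 → r0=0x40
body[5] add  r1, r2, r1 → r1=0x11
body[6] sub  r0, r0, r3 → r0=0xae
body[7] mov  r5, #0xe2 → r5=0xe2
epilogue: pop r5=0x51, sp=0xde
epilogue: pop r3=0x48, sp=0xdf
epilogue: pop r0=0x6d, sp=0xe0
r3 is callee-saved → restored

REG = 0x48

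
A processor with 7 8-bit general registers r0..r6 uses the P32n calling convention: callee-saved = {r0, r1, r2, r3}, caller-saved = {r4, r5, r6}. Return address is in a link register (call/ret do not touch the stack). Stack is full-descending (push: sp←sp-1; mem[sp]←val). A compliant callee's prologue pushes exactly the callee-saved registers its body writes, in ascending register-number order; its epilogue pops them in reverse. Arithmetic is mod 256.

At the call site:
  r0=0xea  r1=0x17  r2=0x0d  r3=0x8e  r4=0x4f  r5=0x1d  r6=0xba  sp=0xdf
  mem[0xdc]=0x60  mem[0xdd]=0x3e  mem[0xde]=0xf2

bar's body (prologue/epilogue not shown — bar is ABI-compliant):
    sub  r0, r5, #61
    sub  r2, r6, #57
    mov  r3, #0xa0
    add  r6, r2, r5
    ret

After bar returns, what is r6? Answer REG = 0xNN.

REG = 0x9e

prologue: push r0 → mem[0xde]=0xea, sp=0xde
prologue: push r2 → mem[0xdd]=0x0d, sp=0xdd
prologue: push r3 → mem[0xdc]=0x8e, sp=0xdc
body[0] sub  r0, r5, #61 → r0=0xe0
body[1] sub  r2, r6, #57 → r2=0x81
body[2] mov  r3, #0xa0 → r3=0xa0
body[3] add  r6, r2, r5 → r6=0x9e
epilogue: pop r3=0x8e, sp=0xdd
epilogue: pop r2=0x0d, sp=0xde
epilogue: pop r0=0xea, sp=0xdf
r6 is caller-saved → body value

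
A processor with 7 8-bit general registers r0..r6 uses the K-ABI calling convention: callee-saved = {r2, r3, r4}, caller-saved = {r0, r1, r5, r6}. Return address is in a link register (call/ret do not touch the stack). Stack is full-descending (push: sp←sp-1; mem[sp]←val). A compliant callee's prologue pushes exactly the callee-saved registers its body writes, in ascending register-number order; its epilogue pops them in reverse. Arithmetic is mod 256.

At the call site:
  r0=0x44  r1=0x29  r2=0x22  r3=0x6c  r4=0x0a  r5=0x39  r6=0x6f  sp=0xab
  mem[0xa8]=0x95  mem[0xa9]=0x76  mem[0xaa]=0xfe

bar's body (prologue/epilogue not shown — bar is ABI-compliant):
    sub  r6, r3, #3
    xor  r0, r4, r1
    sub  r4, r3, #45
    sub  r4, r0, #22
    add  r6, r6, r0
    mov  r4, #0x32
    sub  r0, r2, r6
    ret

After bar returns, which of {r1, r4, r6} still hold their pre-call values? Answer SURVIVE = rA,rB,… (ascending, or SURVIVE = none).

SURVIVE = r1,r4

prologue: push r4 → mem[0xaa]=0x0a, sp=0xaa
body[0] sub  r6, r3, #3 → r6=0x69
body[1] xor  r0, r4, r1 → r0=0x23
body[2] sub  r4, r3, #45 → r4=0x3f
body[3] sub  r4, r0, #22 → r4=0x0d
body[4] add  r6, r6, r0 → r6=0x8c
body[5] mov  r4, #0x32 → r4=0x32
body[6] sub  r0, r2, r6 → r0=0x96
epilogue: pop r4=0x0a, sp=0xab
r1: caller-saved, written=False
r4: callee-saved, written=True
r6: caller-saved, written=True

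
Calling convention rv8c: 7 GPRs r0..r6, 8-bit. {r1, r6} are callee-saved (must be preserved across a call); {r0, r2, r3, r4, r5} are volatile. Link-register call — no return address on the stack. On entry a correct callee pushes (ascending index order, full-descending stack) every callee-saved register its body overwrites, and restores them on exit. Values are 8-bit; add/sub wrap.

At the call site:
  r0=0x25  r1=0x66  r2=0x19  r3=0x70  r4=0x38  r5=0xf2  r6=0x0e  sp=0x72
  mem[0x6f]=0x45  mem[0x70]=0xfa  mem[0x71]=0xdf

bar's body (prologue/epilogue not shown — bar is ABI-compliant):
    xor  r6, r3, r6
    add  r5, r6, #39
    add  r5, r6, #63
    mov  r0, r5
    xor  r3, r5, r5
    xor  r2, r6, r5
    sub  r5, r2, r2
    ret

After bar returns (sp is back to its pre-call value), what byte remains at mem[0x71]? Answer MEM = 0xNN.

prologue: push r6 → mem[0x71]=0x0e, sp=0x71
body[0] xor  r6, r3, r6 → r6=0x7e
body[1] add  r5, r6, #39 → r5=0xa5
body[2] add  r5, r6, #63 → r5=0xbd
body[3] mov  r0, r5 → r0=0xbd
body[4] xor  r3, r5, r5 → r3=0x00
body[5] xor  r2, r6, r5 → r2=0xc3
body[6] sub  r5, r2, r2 → r5=0x00
epilogue: pop r6=0x0e, sp=0x72
prologue pushed ['r6'] at ['0x71']

MEM = 0x0e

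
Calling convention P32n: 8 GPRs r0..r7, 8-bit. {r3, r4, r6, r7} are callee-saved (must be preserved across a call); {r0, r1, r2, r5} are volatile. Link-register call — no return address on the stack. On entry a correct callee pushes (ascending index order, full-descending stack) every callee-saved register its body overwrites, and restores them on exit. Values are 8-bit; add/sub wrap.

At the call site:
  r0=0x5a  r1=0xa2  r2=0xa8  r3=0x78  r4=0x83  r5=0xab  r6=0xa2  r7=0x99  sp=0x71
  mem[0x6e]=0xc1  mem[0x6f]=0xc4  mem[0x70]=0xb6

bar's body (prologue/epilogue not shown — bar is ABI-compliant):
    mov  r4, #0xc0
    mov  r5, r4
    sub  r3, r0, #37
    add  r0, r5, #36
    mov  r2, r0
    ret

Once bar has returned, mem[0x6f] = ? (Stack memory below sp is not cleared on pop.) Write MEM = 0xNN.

prologue: push r3 -> mem[0x70]=0x78, sp=0x70
prologue: push r4 -> mem[0x6f]=0x83, sp=0x6f
body[0] mov  r4, #0xc0 -> r4=0xc0
body[1] mov  r5, r4 -> r5=0xc0
body[2] sub  r3, r0, #37 -> r3=0x35
body[3] add  r0, r5, #36 -> r0=0xe4
body[4] mov  r2, r0 -> r2=0xe4
epilogue: pop r4=0x83, sp=0x70
epilogue: pop r3=0x78, sp=0x71
prologue pushed ['r3', 'r4'] at ['0x70', '0x6f']

MEM = 0x83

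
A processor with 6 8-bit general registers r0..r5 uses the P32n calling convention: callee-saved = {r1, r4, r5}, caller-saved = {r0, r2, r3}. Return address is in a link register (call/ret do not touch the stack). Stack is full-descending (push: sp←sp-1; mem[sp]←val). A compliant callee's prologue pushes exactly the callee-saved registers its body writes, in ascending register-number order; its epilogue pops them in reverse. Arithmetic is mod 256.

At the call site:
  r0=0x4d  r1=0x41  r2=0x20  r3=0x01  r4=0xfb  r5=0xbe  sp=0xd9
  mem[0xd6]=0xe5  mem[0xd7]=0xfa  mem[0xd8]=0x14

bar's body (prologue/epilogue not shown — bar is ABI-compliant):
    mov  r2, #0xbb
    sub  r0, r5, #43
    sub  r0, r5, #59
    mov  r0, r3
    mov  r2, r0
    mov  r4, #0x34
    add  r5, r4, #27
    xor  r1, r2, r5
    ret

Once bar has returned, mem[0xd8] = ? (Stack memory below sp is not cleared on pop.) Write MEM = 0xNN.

prologue: push r1 → mem[0xd8]=0x41, sp=0xd8
prologue: push r4 → mem[0xd7]=0xfb, sp=0xd7
prologue: push r5 → mem[0xd6]=0xbe, sp=0xd6
body[0] mov  r2, #0xbb → r2=0xbb
body[1] sub  r0, r5, #43 → r0=0x93
body[2] sub  r0, r5, #59 → r0=0x83
body[3] mov  r0, r3 → r0=0x01
body[4] mov  r2, r0 → r2=0x01
body[5] mov  r4, #0x34 → r4=0x34
body[6] add  r5, r4, #27 → r5=0x4f
body[7] xor  r1, r2, r5 → r1=0x4e
epilogue: pop r5=0xbe, sp=0xd7
epilogue: pop r4=0xfb, sp=0xd8
epilogue: pop r1=0x41, sp=0xd9
prologue pushed ['r1', 'r4', 'r5'] at ['0xd8', '0xd7', '0xd6']

MEM = 0x41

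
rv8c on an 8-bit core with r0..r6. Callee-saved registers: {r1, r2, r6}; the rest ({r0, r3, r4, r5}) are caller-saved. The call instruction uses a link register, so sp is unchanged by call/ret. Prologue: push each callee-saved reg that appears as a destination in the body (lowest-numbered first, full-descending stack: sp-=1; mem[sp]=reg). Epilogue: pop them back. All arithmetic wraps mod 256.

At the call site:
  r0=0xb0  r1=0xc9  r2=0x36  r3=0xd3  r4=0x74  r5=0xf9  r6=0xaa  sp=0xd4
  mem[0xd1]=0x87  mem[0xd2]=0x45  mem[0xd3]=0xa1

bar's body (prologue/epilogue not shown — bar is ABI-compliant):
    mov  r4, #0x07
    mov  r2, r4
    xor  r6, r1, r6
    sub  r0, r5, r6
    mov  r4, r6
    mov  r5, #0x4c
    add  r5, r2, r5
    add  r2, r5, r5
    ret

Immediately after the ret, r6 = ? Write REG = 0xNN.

REG = 0xaa

prologue: push r2 -> mem[0xd3]=0x36, sp=0xd3
prologue: push r6 -> mem[0xd2]=0xaa, sp=0xd2
body[0] mov  r4, #0x07 -> r4=0x07
body[1] mov  r2, r4 -> r2=0x07
body[2] xor  r6, r1, r6 -> r6=0x63
body[3] sub  r0, r5, r6 -> r0=0x96
body[4] mov  r4, r6 -> r4=0x63
body[5] mov  r5, #0x4c -> r5=0x4c
body[6] add  r5, r2, r5 -> r5=0x53
body[7] add  r2, r5, r5 -> r2=0xa6
epilogue: pop r6=0xaa, sp=0xd3
epilogue: pop r2=0x36, sp=0xd4
r6 is callee-saved -> restored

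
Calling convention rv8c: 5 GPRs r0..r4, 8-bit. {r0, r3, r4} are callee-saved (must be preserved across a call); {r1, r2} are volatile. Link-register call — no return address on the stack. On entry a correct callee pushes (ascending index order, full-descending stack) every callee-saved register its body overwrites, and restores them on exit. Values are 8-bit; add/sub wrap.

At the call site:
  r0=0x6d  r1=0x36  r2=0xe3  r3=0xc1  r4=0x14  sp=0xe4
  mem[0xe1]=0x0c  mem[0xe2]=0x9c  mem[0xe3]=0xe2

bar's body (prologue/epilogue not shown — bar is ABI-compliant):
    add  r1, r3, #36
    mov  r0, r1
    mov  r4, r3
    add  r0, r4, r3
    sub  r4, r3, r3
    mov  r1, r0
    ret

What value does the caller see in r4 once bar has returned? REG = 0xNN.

REG = 0x14

prologue: push r0 -> mem[0xe3]=0x6d, sp=0xe3
prologue: push r4 -> mem[0xe2]=0x14, sp=0xe2
body[0] add  r1, r3, #36 -> r1=0xe5
body[1] mov  r0, r1 -> r0=0xe5
body[2] mov  r4, r3 -> r4=0xc1
body[3] add  r0, r4, r3 -> r0=0x82
body[4] sub  r4, r3, r3 -> r4=0x00
body[5] mov  r1, r0 -> r1=0x82
epilogue: pop r4=0x14, sp=0xe3
epilogue: pop r0=0x6d, sp=0xe4
r4 is callee-saved -> restored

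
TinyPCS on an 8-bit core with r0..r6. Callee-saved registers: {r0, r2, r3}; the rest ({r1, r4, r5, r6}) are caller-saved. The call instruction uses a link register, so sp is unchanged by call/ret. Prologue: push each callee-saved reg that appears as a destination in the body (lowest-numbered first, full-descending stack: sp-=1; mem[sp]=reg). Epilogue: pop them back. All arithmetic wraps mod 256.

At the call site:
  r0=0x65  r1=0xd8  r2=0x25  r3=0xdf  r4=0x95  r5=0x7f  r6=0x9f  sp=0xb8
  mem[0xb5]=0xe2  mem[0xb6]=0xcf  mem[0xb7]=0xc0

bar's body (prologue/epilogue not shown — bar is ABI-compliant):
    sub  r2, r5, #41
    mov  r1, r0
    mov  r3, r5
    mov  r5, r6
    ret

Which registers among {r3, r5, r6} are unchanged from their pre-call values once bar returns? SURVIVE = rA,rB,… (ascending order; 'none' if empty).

prologue: push r2 → mem[0xb7]=0x25, sp=0xb7
prologue: push r3 → mem[0xb6]=0xdf, sp=0xb6
body[0] sub  r2, r5, #41 → r2=0x56
body[1] mov  r1, r0 → r1=0x65
body[2] mov  r3, r5 → r3=0x7f
body[3] mov  r5, r6 → r5=0x9f
epilogue: pop r3=0xdf, sp=0xb7
epilogue: pop r2=0x25, sp=0xb8
r3: callee-saved, written=True
r5: caller-saved, written=True
r6: caller-saved, written=False

SURVIVE = r3,r6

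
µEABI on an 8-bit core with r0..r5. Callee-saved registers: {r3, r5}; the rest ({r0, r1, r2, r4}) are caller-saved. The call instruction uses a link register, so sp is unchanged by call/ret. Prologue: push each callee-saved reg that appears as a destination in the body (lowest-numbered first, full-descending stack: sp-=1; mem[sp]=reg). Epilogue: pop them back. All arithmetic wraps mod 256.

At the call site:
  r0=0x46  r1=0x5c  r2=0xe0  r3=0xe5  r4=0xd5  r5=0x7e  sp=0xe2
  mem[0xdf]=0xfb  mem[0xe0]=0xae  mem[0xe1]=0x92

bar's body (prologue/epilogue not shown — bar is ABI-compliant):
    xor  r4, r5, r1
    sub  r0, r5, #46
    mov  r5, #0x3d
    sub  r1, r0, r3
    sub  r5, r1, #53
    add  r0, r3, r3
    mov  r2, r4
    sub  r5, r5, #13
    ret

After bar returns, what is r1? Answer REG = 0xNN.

REG = 0x6b

prologue: push r5 → mem[0xe1]=0x7e, sp=0xe1
body[0] xor  r4, r5, r1 → r4=0x22
body[1] sub  r0, r5, #46 → r0=0x50
body[2] mov  r5, #0x3d → r5=0x3d
body[3] sub  r1, r0, r3 → r1=0x6b
body[4] sub  r5, r1, #53 → r5=0x36
body[5] add  r0, r3, r3 → r0=0xca
body[6] mov  r2, r4 → r2=0x22
body[7] sub  r5, r5, #13 → r5=0x29
epilogue: pop r5=0x7e, sp=0xe2
r1 is caller-saved → body value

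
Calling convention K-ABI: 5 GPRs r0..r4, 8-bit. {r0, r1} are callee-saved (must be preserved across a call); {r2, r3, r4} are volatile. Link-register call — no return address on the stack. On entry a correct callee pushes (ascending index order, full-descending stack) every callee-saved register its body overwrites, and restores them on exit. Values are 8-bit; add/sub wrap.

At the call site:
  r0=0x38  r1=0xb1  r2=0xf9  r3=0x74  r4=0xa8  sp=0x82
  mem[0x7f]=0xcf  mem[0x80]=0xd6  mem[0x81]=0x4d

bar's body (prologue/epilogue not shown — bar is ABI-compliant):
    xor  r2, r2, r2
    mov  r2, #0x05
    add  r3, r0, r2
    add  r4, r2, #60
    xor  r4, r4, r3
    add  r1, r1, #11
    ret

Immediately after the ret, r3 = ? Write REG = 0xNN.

prologue: push r1 -> mem[0x81]=0xb1, sp=0x81
body[0] xor  r2, r2, r2 -> r2=0x00
body[1] mov  r2, #0x05 -> r2=0x05
body[2] add  r3, r0, r2 -> r3=0x3d
body[3] add  r4, r2, #60 -> r4=0x41
body[4] xor  r4, r4, r3 -> r4=0x7c
body[5] add  r1, r1, #11 -> r1=0xbc
epilogue: pop r1=0xb1, sp=0x82
r3 is caller-saved -> body value

REG = 0x3d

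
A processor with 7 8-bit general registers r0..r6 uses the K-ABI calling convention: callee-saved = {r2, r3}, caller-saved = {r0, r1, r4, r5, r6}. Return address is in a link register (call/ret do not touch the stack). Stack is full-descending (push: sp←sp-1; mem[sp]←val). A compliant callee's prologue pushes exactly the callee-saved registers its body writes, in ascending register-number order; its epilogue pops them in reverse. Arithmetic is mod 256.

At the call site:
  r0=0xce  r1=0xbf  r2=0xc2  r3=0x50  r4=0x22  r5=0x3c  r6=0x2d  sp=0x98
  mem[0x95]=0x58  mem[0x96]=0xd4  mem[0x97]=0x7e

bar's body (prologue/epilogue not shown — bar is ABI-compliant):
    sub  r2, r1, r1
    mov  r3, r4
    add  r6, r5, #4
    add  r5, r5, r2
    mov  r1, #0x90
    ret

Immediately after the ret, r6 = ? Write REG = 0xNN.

prologue: push r2 → mem[0x97]=0xc2, sp=0x97
prologue: push r3 → mem[0x96]=0x50, sp=0x96
body[0] sub  r2, r1, r1 → r2=0x00
body[1] mov  r3, r4 → r3=0x22
body[2] add  r6, r5, #4 → r6=0x40
body[3] add  r5, r5, r2 → r5=0x3c
body[4] mov  r1, #0x90 → r1=0x90
epilogue: pop r3=0x50, sp=0x97
epilogue: pop r2=0xc2, sp=0x98
r6 is caller-saved → body value

REG = 0x40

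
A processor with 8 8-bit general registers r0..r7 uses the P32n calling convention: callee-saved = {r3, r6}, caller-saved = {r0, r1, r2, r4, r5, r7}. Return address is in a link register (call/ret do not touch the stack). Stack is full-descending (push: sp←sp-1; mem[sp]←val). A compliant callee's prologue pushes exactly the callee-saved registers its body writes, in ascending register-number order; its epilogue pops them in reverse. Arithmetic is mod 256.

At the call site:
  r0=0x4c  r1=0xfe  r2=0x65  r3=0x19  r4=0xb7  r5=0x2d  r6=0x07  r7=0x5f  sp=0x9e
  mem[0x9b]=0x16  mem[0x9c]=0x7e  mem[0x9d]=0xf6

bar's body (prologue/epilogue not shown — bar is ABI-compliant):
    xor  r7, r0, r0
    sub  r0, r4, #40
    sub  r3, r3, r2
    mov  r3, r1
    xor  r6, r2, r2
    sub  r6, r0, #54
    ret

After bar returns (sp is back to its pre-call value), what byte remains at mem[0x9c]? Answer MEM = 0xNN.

prologue: push r3 → mem[0x9d]=0x19, sp=0x9d
prologue: push r6 → mem[0x9c]=0x07, sp=0x9c
body[0] xor  r7, r0, r0 → r7=0x00
body[1] sub  r0, r4, #40 → r0=0x8f
body[2] sub  r3, r3, r2 → r3=0xb4
body[3] mov  r3, r1 → r3=0xfe
body[4] xor  r6, r2, r2 → r6=0x00
body[5] sub  r6, r0, #54 → r6=0x59
epilogue: pop r6=0x07, sp=0x9d
epilogue: pop r3=0x19, sp=0x9e
prologue pushed ['r3', 'r6'] at ['0x9d', '0x9c']

MEM = 0x07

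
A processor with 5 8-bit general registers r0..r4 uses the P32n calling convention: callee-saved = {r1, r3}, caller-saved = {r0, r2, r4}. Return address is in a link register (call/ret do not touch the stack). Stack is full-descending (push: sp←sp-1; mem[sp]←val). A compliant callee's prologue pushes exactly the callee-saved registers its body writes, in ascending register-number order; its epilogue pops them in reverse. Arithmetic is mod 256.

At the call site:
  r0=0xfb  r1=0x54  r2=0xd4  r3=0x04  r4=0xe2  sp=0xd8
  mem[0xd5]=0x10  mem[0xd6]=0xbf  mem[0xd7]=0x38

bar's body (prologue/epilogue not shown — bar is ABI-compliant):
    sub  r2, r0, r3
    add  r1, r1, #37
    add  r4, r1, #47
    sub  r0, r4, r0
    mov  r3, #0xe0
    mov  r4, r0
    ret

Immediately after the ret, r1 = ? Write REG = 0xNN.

prologue: push r1 -> mem[0xd7]=0x54, sp=0xd7
prologue: push r3 -> mem[0xd6]=0x04, sp=0xd6
body[0] sub  r2, r0, r3 -> r2=0xf7
body[1] add  r1, r1, #37 -> r1=0x79
body[2] add  r4, r1, #47 -> r4=0xa8
body[3] sub  r0, r4, r0 -> r0=0xad
body[4] mov  r3, #0xe0 -> r3=0xe0
body[5] mov  r4, r0 -> r4=0xad
epilogue: pop r3=0x04, sp=0xd7
epilogue: pop r1=0x54, sp=0xd8
r1 is callee-saved -> restored

REG = 0x54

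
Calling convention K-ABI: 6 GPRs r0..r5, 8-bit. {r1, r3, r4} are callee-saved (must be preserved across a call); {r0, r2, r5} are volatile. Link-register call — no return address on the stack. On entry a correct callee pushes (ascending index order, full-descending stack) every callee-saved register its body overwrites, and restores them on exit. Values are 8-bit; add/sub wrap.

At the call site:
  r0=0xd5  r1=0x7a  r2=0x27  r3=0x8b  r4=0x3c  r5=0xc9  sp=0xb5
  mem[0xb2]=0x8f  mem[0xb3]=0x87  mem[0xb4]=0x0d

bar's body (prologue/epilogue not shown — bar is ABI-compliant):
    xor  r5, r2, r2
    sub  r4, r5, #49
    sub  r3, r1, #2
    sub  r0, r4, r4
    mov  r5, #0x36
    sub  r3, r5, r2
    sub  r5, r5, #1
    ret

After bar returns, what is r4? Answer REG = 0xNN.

prologue: push r3 -> mem[0xb4]=0x8b, sp=0xb4
prologue: push r4 -> mem[0xb3]=0x3c, sp=0xb3
body[0] xor  r5, r2, r2 -> r5=0x00
body[1] sub  r4, r5, #49 -> r4=0xcf
body[2] sub  r3, r1, #2 -> r3=0x78
body[3] sub  r0, r4, r4 -> r0=0x00
body[4] mov  r5, #0x36 -> r5=0x36
body[5] sub  r3, r5, r2 -> r3=0x0f
body[6] sub  r5, r5, #1 -> r5=0x35
epilogue: pop r4=0x3c, sp=0xb4
epilogue: pop r3=0x8b, sp=0xb5
r4 is callee-saved -> restored

REG = 0x3c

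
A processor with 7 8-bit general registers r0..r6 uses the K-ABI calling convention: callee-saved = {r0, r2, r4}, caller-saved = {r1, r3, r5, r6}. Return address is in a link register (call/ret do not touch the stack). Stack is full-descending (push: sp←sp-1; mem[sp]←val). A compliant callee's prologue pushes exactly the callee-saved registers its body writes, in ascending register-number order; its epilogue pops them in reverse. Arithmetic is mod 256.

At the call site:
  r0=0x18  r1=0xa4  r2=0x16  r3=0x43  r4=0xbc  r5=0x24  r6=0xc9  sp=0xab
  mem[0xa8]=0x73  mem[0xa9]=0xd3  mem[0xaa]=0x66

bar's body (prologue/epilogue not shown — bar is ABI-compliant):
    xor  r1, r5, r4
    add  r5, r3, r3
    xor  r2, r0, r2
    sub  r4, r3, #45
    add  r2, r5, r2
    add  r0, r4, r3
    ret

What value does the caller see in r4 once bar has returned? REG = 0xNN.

prologue: push r0 -> mem[0xaa]=0x18, sp=0xaa
prologue: push r2 -> mem[0xa9]=0x16, sp=0xa9
prologue: push r4 -> mem[0xa8]=0xbc, sp=0xa8
body[0] xor  r1, r5, r4 -> r1=0x98
body[1] add  r5, r3, r3 -> r5=0x86
body[2] xor  r2, r0, r2 -> r2=0x0e
body[3] sub  r4, r3, #45 -> r4=0x16
body[4] add  r2, r5, r2 -> r2=0x94
body[5] add  r0, r4, r3 -> r0=0x59
epilogue: pop r4=0xbc, sp=0xa9
epilogue: pop r2=0x16, sp=0xaa
epilogue: pop r0=0x18, sp=0xab
r4 is callee-saved -> restored

REG = 0xbc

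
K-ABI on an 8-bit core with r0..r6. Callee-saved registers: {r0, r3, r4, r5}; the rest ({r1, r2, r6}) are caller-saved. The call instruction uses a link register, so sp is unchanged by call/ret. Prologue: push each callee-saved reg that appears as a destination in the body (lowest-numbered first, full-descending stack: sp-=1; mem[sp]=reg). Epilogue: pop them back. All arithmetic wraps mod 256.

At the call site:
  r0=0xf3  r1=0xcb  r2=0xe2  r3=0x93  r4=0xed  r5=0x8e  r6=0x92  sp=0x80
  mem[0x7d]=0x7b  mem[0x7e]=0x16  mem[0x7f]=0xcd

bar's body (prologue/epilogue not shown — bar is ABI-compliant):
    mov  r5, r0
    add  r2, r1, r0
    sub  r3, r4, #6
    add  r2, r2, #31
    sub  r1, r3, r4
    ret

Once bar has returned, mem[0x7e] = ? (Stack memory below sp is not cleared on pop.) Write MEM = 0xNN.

MEM = 0x8e

prologue: push r3 → mem[0x7f]=0x93, sp=0x7f
prologue: push r5 → mem[0x7e]=0x8e, sp=0x7e
body[0] mov  r5, r0 → r5=0xf3
body[1] add  r2, r1, r0 → r2=0xbe
body[2] sub  r3, r4, #6 → r3=0xe7
body[3] add  r2, r2, #31 → r2=0xdd
body[4] sub  r1, r3, r4 → r1=0xfa
epilogue: pop r5=0x8e, sp=0x7f
epilogue: pop r3=0x93, sp=0x80
prologue pushed ['r3', 'r5'] at ['0x7f', '0x7e']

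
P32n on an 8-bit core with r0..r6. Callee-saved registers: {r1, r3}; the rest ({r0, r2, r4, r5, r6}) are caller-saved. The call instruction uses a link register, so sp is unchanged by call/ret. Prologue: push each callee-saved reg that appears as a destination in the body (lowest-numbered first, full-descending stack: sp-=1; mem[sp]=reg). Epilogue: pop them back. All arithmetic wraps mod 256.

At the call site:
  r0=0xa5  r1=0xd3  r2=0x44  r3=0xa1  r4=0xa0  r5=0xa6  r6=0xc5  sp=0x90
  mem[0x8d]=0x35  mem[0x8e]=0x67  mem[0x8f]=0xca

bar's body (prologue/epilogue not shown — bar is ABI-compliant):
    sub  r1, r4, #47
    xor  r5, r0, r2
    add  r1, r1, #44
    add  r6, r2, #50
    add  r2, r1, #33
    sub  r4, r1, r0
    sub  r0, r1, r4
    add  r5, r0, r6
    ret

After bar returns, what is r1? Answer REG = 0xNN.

prologue: push r1 -> mem[0x8f]=0xd3, sp=0x8f
body[0] sub  r1, r4, #47 -> r1=0x71
body[1] xor  r5, r0, r2 -> r5=0xe1
body[2] add  r1, r1, #44 -> r1=0x9d
body[3] add  r6, r2, #50 -> r6=0x76
body[4] add  r2, r1, #33 -> r2=0xbe
body[5] sub  r4, r1, r0 -> r4=0xf8
body[6] sub  r0, r1, r4 -> r0=0xa5
body[7] add  r5, r0, r6 -> r5=0x1b
epilogue: pop r1=0xd3, sp=0x90
r1 is callee-saved -> restored

REG = 0xd3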